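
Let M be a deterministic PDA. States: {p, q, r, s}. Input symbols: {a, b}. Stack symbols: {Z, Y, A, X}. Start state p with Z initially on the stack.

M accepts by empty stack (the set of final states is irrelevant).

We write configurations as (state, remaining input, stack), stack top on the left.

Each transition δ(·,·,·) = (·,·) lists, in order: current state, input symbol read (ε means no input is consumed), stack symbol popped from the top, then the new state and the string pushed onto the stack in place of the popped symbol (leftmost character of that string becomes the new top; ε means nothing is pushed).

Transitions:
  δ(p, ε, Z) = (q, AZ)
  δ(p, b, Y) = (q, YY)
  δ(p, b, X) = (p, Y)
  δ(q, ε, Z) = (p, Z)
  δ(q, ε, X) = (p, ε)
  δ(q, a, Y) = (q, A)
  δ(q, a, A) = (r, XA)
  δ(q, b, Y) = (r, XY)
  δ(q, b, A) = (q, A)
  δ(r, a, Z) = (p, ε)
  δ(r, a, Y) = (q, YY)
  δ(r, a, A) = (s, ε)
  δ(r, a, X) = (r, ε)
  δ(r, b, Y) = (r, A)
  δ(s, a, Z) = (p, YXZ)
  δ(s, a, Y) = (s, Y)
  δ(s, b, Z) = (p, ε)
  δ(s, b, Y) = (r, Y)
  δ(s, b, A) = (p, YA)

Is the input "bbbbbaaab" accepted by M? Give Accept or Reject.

Accept

(p, bbbbbaaab, Z)
  ε-move, top Z: go to q, push AZ → (q, bbbbbaaab, AZ)
  read b, top A: go to q, push A → (q, bbbbaaab, AZ)
  read b, top A: go to q, push A → (q, bbbaaab, AZ)
  read b, top A: go to q, push A → (q, bbaaab, AZ)
  read b, top A: go to q, push A → (q, baaab, AZ)
  read b, top A: go to q, push A → (q, aaab, AZ)
  read a, top A: go to r, push XA → (r, aab, XAZ)
  read a, top X: go to r, push ε → (r, ab, AZ)
  read a, top A: go to s, push ε → (s, b, Z)
  read b, top Z: go to p, push ε → (p, ε, ε)
All input consumed and the stack is empty.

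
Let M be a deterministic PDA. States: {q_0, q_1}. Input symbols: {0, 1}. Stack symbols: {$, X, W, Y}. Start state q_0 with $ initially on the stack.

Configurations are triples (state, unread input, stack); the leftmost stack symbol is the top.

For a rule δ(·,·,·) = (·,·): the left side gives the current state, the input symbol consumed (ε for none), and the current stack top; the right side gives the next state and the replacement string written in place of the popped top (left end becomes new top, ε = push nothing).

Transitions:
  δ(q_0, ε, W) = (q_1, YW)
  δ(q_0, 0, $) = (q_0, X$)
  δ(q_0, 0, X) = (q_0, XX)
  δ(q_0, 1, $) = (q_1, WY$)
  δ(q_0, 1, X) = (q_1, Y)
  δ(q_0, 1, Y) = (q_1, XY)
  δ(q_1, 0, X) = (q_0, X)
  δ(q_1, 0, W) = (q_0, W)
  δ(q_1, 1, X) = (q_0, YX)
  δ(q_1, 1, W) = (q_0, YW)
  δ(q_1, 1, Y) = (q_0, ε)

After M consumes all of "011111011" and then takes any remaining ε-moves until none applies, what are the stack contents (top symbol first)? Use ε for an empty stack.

YWY$

(q_0, 011111011, $)
  read 0, top $: go to q_0, push X$ → (q_0, 11111011, X$)
  read 1, top X: go to q_1, push Y → (q_1, 1111011, Y$)
  read 1, top Y: go to q_0, push ε → (q_0, 111011, $)
  read 1, top $: go to q_1, push WY$ → (q_1, 11011, WY$)
  read 1, top W: go to q_0, push YW → (q_0, 1011, YWY$)
  read 1, top Y: go to q_1, push XY → (q_1, 011, XYWY$)
  read 0, top X: go to q_0, push X → (q_0, 11, XYWY$)
  read 1, top X: go to q_1, push Y → (q_1, 1, YYWY$)
  read 1, top Y: go to q_0, push ε → (q_0, ε, YWY$)
All input consumed in state q_0 with stack YWY$.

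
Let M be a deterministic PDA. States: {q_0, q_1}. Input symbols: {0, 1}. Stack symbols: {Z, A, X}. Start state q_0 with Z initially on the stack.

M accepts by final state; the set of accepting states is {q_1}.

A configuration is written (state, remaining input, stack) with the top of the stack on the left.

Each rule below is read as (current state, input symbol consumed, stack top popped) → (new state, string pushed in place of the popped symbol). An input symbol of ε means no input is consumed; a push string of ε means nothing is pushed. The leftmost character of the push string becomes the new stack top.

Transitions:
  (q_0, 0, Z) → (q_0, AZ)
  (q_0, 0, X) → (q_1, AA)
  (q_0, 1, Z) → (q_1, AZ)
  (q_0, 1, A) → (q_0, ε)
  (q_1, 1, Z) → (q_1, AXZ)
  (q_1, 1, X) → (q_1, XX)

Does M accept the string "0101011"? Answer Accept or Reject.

(q_0, 0101011, Z)
  read 0, top Z: go to q_0, push AZ → (q_0, 101011, AZ)
  read 1, top A: go to q_0, push ε → (q_0, 01011, Z)
  read 0, top Z: go to q_0, push AZ → (q_0, 1011, AZ)
  read 1, top A: go to q_0, push ε → (q_0, 011, Z)
  read 0, top Z: go to q_0, push AZ → (q_0, 11, AZ)
  read 1, top A: go to q_0, push ε → (q_0, 1, Z)
  read 1, top Z: go to q_1, push AZ → (q_1, ε, AZ)
All input consumed; state q_1 ∈ F.

Accept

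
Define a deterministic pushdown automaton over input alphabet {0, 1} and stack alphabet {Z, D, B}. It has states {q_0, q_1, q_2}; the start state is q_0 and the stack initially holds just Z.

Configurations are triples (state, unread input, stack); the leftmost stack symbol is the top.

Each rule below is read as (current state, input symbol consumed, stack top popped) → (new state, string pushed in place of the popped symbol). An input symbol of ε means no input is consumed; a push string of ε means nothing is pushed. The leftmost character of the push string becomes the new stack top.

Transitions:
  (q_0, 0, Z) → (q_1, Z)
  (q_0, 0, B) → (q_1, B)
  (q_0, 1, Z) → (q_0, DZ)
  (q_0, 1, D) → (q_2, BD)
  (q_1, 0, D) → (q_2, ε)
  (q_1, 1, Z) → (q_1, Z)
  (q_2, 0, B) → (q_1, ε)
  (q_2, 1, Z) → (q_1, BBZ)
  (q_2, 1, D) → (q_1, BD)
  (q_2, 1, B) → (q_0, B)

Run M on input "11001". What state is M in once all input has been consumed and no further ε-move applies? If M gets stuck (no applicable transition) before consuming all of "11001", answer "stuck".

(q_0, 11001, Z) ⊢ (q_0, 1001, DZ) ⊢ (q_2, 001, BDZ) ⊢ (q_1, 01, DZ) ⊢ (q_2, 1, Z) ⊢ (q_1, ε, BBZ)
All input consumed; M is in state q_1.

q_1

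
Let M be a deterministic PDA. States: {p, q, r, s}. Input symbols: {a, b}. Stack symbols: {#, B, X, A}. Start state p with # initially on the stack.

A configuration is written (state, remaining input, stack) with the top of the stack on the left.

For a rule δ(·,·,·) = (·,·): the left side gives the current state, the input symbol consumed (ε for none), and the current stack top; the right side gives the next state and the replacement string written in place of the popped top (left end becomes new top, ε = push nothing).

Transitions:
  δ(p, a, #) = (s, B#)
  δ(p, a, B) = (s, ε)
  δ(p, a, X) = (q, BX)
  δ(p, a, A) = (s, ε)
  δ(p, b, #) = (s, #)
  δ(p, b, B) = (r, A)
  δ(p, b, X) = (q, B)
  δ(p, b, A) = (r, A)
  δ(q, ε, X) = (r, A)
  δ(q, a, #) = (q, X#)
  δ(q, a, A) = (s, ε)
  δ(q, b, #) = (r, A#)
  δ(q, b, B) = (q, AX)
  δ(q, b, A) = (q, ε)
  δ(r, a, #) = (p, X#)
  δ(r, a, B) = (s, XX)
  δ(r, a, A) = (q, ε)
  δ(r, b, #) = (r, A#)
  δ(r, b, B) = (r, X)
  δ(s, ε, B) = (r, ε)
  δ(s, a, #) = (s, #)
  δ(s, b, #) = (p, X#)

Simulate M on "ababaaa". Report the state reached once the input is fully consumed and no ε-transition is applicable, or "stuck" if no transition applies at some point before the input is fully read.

q

(p, ababaaa, #)
  read a, top #: go to s, push B# → (s, babaaa, B#)
  ε-move, top B: go to r, push ε → (r, babaaa, #)
  read b, top #: go to r, push A# → (r, abaaa, A#)
  read a, top A: go to q, push ε → (q, baaa, #)
  read b, top #: go to r, push A# → (r, aaa, A#)
  read a, top A: go to q, push ε → (q, aa, #)
  read a, top #: go to q, push X# → (q, a, X#)
  ε-move, top X: go to r, push A → (r, a, A#)
  read a, top A: go to q, push ε → (q, ε, #)
All input consumed; M is in state q.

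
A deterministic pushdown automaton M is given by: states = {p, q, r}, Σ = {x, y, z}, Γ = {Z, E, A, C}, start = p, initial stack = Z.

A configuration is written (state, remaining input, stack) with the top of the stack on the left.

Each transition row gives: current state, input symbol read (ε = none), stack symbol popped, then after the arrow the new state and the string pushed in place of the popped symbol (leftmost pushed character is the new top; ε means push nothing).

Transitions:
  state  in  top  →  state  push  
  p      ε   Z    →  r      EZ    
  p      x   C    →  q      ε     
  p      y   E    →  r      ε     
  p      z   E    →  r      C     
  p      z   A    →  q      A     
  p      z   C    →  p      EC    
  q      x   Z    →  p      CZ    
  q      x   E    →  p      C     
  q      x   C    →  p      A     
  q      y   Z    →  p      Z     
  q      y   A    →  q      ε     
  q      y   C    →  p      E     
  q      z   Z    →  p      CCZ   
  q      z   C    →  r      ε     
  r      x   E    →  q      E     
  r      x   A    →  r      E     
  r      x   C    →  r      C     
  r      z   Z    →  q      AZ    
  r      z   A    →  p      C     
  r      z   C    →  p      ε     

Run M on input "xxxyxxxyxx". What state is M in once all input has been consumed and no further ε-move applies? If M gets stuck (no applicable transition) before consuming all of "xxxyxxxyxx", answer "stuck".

(p, xxxyxxxyxx, Z) ⊢ (r, xxxyxxxyxx, EZ) ⊢ (q, xxyxxxyxx, EZ) ⊢ (p, xyxxxyxx, CZ) ⊢ (q, yxxxyxx, Z) ⊢ (p, xxxyxx, Z) ⊢ (r, xxxyxx, EZ) ⊢ (q, xxyxx, EZ) ⊢ (p, xyxx, CZ) ⊢ (q, yxx, Z) ⊢ (p, xx, Z) ⊢ (r, xx, EZ) ⊢ (q, x, EZ) ⊢ (p, ε, CZ)
All input consumed; M is in state p.

p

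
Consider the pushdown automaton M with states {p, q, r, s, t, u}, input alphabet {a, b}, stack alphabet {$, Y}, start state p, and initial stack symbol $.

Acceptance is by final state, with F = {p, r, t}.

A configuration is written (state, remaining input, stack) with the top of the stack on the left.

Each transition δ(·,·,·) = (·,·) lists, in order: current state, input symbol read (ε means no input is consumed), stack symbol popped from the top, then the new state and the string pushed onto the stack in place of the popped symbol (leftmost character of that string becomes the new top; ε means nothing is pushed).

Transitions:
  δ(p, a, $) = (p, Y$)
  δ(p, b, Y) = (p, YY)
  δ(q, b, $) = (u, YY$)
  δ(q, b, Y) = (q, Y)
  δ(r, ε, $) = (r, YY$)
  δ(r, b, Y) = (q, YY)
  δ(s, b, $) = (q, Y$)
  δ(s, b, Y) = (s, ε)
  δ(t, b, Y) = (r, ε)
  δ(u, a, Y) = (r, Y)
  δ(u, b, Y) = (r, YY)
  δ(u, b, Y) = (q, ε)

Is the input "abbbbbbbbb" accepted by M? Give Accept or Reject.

One accepting computation: (p, abbbbbbbbb, $) ⊢ (p, bbbbbbbbb, Y$) ⊢ (p, bbbbbbbb, YY$) ⊢ (p, bbbbbbb, YYY$) ⊢ (p, bbbbbb, YYYY$) ⊢ (p, bbbbb, YYYYY$) ⊢ (p, bbbb, YYYYYY$) ⊢ (p, bbb, YYYYYYY$) ⊢ (p, bb, YYYYYYYY$) ⊢ (p, b, YYYYYYYYY$) ⊢ (p, ε, YYYYYYYYYY$)
All input consumed and state p ∈ F.

Accept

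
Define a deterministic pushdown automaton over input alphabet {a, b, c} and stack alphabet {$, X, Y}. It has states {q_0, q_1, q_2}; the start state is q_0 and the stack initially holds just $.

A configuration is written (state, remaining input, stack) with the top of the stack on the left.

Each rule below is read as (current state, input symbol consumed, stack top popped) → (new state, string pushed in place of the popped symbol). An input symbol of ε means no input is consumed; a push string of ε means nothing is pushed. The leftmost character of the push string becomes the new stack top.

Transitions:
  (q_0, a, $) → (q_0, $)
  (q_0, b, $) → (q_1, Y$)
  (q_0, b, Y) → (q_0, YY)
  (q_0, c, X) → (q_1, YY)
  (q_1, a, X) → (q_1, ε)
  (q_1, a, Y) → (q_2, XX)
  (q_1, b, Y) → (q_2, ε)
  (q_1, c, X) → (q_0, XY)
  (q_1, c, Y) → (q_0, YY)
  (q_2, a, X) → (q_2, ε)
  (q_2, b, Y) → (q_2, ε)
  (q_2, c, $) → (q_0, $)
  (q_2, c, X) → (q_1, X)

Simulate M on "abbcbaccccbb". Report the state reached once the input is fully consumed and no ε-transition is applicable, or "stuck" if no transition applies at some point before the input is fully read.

(q_0, abbcbaccccbb, $)
  read a, top $: go to q_0, push $ → (q_0, bbcbaccccbb, $)
  read b, top $: go to q_1, push Y$ → (q_1, bcbaccccbb, Y$)
  read b, top Y: go to q_2, push ε → (q_2, cbaccccbb, $)
  read c, top $: go to q_0, push $ → (q_0, baccccbb, $)
  read b, top $: go to q_1, push Y$ → (q_1, accccbb, Y$)
  read a, top Y: go to q_2, push XX → (q_2, ccccbb, XX$)
  read c, top X: go to q_1, push X → (q_1, cccbb, XX$)
  read c, top X: go to q_0, push XY → (q_0, ccbb, XYX$)
  read c, top X: go to q_1, push YY → (q_1, cbb, YYYX$)
  read c, top Y: go to q_0, push YY → (q_0, bb, YYYYX$)
  read b, top Y: go to q_0, push YY → (q_0, b, YYYYYX$)
  read b, top Y: go to q_0, push YY → (q_0, ε, YYYYYYX$)
All input consumed; M is in state q_0.

q_0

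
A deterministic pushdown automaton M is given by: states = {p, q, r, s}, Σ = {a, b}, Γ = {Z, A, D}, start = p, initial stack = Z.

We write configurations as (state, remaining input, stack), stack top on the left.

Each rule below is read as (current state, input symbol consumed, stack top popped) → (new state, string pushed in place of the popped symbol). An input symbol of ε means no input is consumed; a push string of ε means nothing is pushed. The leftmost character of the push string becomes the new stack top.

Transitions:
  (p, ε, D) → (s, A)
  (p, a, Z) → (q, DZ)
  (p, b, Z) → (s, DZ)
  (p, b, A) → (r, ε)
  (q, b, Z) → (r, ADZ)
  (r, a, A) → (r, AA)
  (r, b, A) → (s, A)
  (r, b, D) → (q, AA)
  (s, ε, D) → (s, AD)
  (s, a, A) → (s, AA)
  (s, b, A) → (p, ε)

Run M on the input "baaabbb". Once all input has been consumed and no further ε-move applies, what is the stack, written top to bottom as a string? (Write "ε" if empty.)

(p, baaabbb, Z)
  read b, top Z: go to s, push DZ → (s, aaabbb, DZ)
  ε-move, top D: go to s, push AD → (s, aaabbb, ADZ)
  read a, top A: go to s, push AA → (s, aabbb, AADZ)
  read a, top A: go to s, push AA → (s, abbb, AAADZ)
  read a, top A: go to s, push AA → (s, bbb, AAAADZ)
  read b, top A: go to p, push ε → (p, bb, AAADZ)
  read b, top A: go to r, push ε → (r, b, AADZ)
  read b, top A: go to s, push A → (s, ε, AADZ)
All input consumed in state s with stack AADZ.

AADZ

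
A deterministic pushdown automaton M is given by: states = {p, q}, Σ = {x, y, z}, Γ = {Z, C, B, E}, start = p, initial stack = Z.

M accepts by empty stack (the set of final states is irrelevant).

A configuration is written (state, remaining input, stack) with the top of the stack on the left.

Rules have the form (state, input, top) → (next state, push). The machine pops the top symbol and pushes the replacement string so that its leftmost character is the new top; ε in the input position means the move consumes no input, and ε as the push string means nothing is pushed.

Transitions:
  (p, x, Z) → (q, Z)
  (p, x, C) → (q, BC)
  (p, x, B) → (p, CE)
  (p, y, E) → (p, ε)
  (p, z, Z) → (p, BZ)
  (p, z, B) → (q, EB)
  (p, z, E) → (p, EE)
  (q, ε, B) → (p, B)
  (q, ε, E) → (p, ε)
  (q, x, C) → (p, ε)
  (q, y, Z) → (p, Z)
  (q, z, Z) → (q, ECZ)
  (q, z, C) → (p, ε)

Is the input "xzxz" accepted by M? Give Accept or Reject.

(p, xzxz, Z)
  read x, top Z: go to q, push Z → (q, zxz, Z)
  read z, top Z: go to q, push ECZ → (q, xz, ECZ)
  ε-move, top E: go to p, push ε → (p, xz, CZ)
  read x, top C: go to q, push BC → (q, z, BCZ)
  ε-move, top B: go to p, push B → (p, z, BCZ)
  read z, top B: go to q, push EB → (q, ε, EBCZ)
  ε-move, top E: go to p, push ε → (p, ε, BCZ)
All input consumed; stack is BCZ, not empty, and no further ε-move applies.

Reject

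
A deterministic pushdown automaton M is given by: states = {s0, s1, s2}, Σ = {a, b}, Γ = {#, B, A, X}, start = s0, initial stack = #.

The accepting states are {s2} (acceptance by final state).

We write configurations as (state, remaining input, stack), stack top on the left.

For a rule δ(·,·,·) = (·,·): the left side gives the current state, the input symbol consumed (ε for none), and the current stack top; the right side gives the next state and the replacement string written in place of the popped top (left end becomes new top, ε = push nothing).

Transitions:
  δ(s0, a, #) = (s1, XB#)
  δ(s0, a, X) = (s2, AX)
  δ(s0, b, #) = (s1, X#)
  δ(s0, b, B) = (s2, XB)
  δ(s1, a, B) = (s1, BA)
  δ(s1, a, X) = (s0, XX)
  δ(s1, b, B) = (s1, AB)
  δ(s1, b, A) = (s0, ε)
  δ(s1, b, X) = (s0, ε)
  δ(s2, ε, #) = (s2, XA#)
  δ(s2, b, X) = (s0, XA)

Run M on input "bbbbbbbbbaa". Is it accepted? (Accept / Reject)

Accept

(s0, bbbbbbbbbaa, #)
  read b, top #: go to s1, push X# → (s1, bbbbbbbbaa, X#)
  read b, top X: go to s0, push ε → (s0, bbbbbbbaa, #)
  read b, top #: go to s1, push X# → (s1, bbbbbbaa, X#)
  read b, top X: go to s0, push ε → (s0, bbbbbaa, #)
  read b, top #: go to s1, push X# → (s1, bbbbaa, X#)
  read b, top X: go to s0, push ε → (s0, bbbaa, #)
  read b, top #: go to s1, push X# → (s1, bbaa, X#)
  read b, top X: go to s0, push ε → (s0, baa, #)
  read b, top #: go to s1, push X# → (s1, aa, X#)
  read a, top X: go to s0, push XX → (s0, a, XX#)
  read a, top X: go to s2, push AX → (s2, ε, AXX#)
All input consumed; state s2 ∈ F.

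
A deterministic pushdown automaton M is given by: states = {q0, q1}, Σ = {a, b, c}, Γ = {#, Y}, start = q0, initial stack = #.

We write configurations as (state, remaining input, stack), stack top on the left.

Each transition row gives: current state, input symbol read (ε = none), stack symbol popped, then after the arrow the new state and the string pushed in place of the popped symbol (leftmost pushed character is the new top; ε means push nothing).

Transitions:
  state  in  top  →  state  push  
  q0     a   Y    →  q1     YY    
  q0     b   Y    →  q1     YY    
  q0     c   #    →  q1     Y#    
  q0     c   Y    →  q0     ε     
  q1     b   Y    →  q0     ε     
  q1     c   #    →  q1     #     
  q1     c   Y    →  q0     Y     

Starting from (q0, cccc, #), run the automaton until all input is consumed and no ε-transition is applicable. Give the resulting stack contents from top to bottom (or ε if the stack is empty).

Y#

(q0, cccc, #)
  read c, top #: go to q1, push Y# → (q1, ccc, Y#)
  read c, top Y: go to q0, push Y → (q0, cc, Y#)
  read c, top Y: go to q0, push ε → (q0, c, #)
  read c, top #: go to q1, push Y# → (q1, ε, Y#)
All input consumed in state q1 with stack Y#.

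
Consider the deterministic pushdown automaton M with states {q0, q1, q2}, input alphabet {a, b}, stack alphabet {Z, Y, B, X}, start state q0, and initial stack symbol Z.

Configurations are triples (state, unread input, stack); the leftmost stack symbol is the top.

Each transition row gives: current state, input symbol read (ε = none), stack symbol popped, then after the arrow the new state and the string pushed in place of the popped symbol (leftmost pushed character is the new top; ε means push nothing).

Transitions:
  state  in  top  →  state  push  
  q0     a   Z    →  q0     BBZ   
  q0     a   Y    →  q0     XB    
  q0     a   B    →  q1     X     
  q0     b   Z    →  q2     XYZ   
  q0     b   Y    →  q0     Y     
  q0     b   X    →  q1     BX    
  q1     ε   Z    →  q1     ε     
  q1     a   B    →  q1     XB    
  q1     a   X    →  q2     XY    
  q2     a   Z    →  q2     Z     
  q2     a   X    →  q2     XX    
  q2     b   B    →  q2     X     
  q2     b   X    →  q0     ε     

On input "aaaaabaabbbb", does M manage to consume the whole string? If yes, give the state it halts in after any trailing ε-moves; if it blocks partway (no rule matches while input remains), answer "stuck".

stuck

(q0, aaaaabaabbbb, Z)
  read a, top Z: go to q0, push BBZ → (q0, aaaabaabbbb, BBZ)
  read a, top B: go to q1, push X → (q1, aaabaabbbb, XBZ)
  read a, top X: go to q2, push XY → (q2, aabaabbbb, XYBZ)
  read a, top X: go to q2, push XX → (q2, abaabbbb, XXYBZ)
  read a, top X: go to q2, push XX → (q2, baabbbb, XXXYBZ)
  read b, top X: go to q0, push ε → (q0, aabbbb, XXYBZ)
No transition for (q0, a, top X); M blocks with input aabbbb remaining.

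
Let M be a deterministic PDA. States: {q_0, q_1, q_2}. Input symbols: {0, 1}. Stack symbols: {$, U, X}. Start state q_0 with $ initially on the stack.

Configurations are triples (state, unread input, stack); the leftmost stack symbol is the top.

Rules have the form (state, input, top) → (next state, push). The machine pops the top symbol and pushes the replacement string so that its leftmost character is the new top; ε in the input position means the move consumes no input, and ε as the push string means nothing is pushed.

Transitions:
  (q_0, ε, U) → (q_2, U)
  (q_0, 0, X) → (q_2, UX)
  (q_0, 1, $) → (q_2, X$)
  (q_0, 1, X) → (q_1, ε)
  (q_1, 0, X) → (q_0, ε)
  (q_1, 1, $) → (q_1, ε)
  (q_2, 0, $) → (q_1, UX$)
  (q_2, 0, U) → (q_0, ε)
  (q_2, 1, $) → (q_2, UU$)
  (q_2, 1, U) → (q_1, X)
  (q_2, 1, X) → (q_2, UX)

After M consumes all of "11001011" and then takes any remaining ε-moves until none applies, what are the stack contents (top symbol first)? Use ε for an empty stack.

ε

(q_0, 11001011, $)
  read 1, top $: go to q_2, push X$ → (q_2, 1001011, X$)
  read 1, top X: go to q_2, push UX → (q_2, 001011, UX$)
  read 0, top U: go to q_0, push ε → (q_0, 01011, X$)
  read 0, top X: go to q_2, push UX → (q_2, 1011, UX$)
  read 1, top U: go to q_1, push X → (q_1, 011, XX$)
  read 0, top X: go to q_0, push ε → (q_0, 11, X$)
  read 1, top X: go to q_1, push ε → (q_1, 1, $)
  read 1, top $: go to q_1, push ε → (q_1, ε, ε)
All input consumed in state q_1 with stack ε.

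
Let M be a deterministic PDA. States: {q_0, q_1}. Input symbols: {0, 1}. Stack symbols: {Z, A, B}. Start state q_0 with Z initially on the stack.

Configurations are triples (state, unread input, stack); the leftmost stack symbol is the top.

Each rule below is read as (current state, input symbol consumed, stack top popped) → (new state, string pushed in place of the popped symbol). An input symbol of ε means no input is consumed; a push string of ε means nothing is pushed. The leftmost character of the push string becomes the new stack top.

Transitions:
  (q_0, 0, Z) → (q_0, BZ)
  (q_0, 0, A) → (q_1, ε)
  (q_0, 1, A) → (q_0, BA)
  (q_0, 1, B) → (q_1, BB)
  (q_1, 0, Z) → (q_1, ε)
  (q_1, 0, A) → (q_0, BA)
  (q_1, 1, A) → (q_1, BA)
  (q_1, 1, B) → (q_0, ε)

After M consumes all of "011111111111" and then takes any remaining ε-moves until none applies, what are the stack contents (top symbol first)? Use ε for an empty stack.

BBZ

(q_0, 011111111111, Z)
  read 0, top Z: go to q_0, push BZ → (q_0, 11111111111, BZ)
  read 1, top B: go to q_1, push BB → (q_1, 1111111111, BBZ)
  read 1, top B: go to q_0, push ε → (q_0, 111111111, BZ)
  read 1, top B: go to q_1, push BB → (q_1, 11111111, BBZ)
  read 1, top B: go to q_0, push ε → (q_0, 1111111, BZ)
  read 1, top B: go to q_1, push BB → (q_1, 111111, BBZ)
  read 1, top B: go to q_0, push ε → (q_0, 11111, BZ)
  read 1, top B: go to q_1, push BB → (q_1, 1111, BBZ)
  read 1, top B: go to q_0, push ε → (q_0, 111, BZ)
  read 1, top B: go to q_1, push BB → (q_1, 11, BBZ)
  read 1, top B: go to q_0, push ε → (q_0, 1, BZ)
  read 1, top B: go to q_1, push BB → (q_1, ε, BBZ)
All input consumed in state q_1 with stack BBZ.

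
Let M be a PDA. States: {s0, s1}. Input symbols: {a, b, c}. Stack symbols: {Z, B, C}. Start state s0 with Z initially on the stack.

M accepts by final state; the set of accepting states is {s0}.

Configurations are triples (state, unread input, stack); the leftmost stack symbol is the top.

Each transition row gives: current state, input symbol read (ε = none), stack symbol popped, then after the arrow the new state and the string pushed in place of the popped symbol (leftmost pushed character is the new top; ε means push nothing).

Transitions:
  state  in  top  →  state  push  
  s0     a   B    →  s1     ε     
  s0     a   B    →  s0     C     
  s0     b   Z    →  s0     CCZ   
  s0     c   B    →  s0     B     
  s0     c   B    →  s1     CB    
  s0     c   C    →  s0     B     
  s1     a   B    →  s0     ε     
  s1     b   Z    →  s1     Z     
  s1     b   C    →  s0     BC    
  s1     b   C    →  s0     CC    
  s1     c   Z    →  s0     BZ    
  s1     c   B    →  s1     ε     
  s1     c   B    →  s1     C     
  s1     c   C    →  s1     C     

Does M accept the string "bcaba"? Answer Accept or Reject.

Accept

One accepting computation: (s0, bcaba, Z) ⊢ (s0, caba, CCZ) ⊢ (s0, aba, BCZ) ⊢ (s1, ba, CZ) ⊢ (s0, a, BCZ) ⊢ (s0, ε, CCZ)
All input consumed and state s0 ∈ F.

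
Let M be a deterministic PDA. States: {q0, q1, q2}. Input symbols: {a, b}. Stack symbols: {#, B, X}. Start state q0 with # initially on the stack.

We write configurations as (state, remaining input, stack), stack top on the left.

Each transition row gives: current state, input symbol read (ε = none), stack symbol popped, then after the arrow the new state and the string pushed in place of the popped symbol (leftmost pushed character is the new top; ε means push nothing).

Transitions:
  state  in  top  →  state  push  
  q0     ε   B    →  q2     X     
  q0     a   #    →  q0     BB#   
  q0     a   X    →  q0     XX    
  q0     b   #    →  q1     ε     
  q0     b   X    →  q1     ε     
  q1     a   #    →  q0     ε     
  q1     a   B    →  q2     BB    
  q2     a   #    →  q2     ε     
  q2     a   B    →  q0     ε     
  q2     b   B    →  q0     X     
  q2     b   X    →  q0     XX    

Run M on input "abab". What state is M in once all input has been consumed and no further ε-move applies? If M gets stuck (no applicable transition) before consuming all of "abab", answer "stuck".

q1

(q0, abab, #)
  read a, top #: go to q0, push BB# → (q0, bab, BB#)
  ε-move, top B: go to q2, push X → (q2, bab, XB#)
  read b, top X: go to q0, push XX → (q0, ab, XXB#)
  read a, top X: go to q0, push XX → (q0, b, XXXB#)
  read b, top X: go to q1, push ε → (q1, ε, XXB#)
All input consumed; M is in state q1.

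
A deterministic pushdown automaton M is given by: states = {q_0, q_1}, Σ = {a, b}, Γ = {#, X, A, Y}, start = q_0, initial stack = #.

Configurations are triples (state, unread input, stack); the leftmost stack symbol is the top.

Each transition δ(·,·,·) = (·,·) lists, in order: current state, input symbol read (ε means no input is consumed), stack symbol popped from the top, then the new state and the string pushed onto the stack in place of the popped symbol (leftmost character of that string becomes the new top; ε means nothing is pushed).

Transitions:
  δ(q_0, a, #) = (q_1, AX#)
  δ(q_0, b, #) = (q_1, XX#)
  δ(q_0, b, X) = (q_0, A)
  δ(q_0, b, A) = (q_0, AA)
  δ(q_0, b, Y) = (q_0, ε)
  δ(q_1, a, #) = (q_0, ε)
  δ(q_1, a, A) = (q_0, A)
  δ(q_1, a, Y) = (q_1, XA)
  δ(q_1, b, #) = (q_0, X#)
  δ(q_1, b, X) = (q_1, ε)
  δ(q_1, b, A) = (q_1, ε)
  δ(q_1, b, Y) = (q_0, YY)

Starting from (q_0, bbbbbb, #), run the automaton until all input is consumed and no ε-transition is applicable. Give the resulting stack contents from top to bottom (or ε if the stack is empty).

(q_0, bbbbbb, #)
  read b, top #: go to q_1, push XX# → (q_1, bbbbb, XX#)
  read b, top X: go to q_1, push ε → (q_1, bbbb, X#)
  read b, top X: go to q_1, push ε → (q_1, bbb, #)
  read b, top #: go to q_0, push X# → (q_0, bb, X#)
  read b, top X: go to q_0, push A → (q_0, b, A#)
  read b, top A: go to q_0, push AA → (q_0, ε, AA#)
All input consumed in state q_0 with stack AA#.

AA#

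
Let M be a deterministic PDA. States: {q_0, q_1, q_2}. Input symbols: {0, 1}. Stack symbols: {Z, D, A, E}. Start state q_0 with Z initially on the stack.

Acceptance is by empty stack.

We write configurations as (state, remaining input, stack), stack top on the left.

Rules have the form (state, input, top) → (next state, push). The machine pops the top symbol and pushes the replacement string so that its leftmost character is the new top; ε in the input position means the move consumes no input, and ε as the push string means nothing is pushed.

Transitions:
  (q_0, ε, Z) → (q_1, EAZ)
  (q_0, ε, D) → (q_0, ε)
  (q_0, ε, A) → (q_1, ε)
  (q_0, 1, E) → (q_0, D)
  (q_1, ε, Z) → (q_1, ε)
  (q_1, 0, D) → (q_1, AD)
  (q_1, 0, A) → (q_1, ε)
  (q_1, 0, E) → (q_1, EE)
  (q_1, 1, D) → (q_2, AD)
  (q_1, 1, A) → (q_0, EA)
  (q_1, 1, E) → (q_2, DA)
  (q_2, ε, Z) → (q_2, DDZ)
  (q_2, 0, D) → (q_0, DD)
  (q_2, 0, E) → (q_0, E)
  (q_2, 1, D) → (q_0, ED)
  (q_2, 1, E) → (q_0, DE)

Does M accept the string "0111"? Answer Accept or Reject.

Reject

(q_0, 0111, Z)
  ε-move, top Z: go to q_1, push EAZ → (q_1, 0111, EAZ)
  read 0, top E: go to q_1, push EE → (q_1, 111, EEAZ)
  read 1, top E: go to q_2, push DA → (q_2, 11, DAEAZ)
  read 1, top D: go to q_0, push ED → (q_0, 1, EDAEAZ)
  read 1, top E: go to q_0, push D → (q_0, ε, DDAEAZ)
  ε-move, top D: go to q_0, push ε → (q_0, ε, DAEAZ)
  ε-move, top D: go to q_0, push ε → (q_0, ε, AEAZ)
  ε-move, top A: go to q_1, push ε → (q_1, ε, EAZ)
All input consumed; stack is EAZ, not empty, and no further ε-move applies.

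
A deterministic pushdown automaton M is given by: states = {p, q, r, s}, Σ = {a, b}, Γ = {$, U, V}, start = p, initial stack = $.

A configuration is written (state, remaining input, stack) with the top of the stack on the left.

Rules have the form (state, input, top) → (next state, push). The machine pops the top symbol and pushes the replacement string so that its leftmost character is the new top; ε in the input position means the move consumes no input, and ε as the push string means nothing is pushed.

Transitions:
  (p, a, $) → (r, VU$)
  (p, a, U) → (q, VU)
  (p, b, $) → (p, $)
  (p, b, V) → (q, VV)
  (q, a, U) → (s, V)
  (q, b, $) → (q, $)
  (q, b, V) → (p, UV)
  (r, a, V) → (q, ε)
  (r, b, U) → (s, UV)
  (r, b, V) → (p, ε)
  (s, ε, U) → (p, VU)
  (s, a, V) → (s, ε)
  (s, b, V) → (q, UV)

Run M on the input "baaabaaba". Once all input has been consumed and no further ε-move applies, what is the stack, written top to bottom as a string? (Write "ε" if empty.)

VV$

(p, baaabaaba, $) ⊢ (p, aaabaaba, $) ⊢ (r, aabaaba, VU$) ⊢ (q, abaaba, U$) ⊢ (s, baaba, V$) ⊢ (q, aaba, UV$) ⊢ (s, aba, VV$) ⊢ (s, ba, V$) ⊢ (q, a, UV$) ⊢ (s, ε, VV$)
All input consumed in state s with stack VV$.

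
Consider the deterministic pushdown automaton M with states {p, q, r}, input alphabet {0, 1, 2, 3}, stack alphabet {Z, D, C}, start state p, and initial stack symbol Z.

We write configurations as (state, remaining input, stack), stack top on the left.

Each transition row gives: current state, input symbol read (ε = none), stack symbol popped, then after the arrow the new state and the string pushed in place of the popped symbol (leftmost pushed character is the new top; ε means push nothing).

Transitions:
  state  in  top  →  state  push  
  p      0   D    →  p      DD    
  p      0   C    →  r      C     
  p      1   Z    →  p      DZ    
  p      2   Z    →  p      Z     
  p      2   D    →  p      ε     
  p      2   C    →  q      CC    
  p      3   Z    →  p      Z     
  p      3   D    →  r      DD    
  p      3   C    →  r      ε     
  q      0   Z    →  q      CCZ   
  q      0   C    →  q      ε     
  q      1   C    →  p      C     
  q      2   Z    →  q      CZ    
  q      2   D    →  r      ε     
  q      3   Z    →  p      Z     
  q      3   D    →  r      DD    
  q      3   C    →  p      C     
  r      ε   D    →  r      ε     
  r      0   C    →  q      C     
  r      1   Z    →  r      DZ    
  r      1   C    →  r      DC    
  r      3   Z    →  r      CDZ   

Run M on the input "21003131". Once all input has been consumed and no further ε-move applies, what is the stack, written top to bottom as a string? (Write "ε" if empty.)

(p, 21003131, Z) ⊢ (p, 1003131, Z) ⊢ (p, 003131, DZ) ⊢ (p, 03131, DDZ) ⊢ (p, 3131, DDDZ) ⊢ (r, 131, DDDDZ) ⊢ (r, 131, DDDZ) ⊢ (r, 131, DDZ) ⊢ (r, 131, DZ) ⊢ (r, 131, Z) ⊢ (r, 31, DZ) ⊢ (r, 31, Z) ⊢ (r, 1, CDZ) ⊢ (r, ε, DCDZ) ⊢ (r, ε, CDZ)
All input consumed in state r with stack CDZ.

CDZ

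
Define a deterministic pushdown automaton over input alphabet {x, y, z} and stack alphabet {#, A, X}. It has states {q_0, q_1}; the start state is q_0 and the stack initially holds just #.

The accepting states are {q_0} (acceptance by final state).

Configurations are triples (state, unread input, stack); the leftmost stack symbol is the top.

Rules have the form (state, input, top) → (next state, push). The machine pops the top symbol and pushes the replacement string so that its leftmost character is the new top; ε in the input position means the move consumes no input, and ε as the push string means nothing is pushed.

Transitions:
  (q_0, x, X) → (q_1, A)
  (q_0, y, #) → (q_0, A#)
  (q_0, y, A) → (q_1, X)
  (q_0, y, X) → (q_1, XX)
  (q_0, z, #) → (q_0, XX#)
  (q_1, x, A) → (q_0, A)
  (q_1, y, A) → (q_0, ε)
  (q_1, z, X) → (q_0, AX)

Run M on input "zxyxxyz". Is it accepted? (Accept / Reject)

Accept

(q_0, zxyxxyz, #)
  read z, top #: go to q_0, push XX# → (q_0, xyxxyz, XX#)
  read x, top X: go to q_1, push A → (q_1, yxxyz, AX#)
  read y, top A: go to q_0, push ε → (q_0, xxyz, X#)
  read x, top X: go to q_1, push A → (q_1, xyz, A#)
  read x, top A: go to q_0, push A → (q_0, yz, A#)
  read y, top A: go to q_1, push X → (q_1, z, X#)
  read z, top X: go to q_0, push AX → (q_0, ε, AX#)
All input consumed; state q_0 ∈ F.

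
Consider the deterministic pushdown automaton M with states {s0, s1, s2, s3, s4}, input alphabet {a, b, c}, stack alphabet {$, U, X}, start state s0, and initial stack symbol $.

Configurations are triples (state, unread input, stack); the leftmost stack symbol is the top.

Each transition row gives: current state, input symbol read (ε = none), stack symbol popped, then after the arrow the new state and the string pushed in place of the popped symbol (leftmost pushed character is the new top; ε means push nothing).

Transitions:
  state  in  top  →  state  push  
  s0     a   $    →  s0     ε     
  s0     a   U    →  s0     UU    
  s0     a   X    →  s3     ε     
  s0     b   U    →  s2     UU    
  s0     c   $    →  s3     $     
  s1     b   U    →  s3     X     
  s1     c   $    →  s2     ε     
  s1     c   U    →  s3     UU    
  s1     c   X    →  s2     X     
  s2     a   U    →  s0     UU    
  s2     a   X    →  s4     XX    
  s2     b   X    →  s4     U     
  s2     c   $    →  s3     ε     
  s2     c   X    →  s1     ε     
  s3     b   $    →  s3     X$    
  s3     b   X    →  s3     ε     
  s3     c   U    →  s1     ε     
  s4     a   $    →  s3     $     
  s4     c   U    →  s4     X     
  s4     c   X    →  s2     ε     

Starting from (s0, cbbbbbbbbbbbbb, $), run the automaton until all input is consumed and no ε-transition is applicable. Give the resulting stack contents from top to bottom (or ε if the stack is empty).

X$

(s0, cbbbbbbbbbbbbb, $)
  read c, top $: go to s3, push $ → (s3, bbbbbbbbbbbbb, $)
  read b, top $: go to s3, push X$ → (s3, bbbbbbbbbbbb, X$)
  read b, top X: go to s3, push ε → (s3, bbbbbbbbbbb, $)
  read b, top $: go to s3, push X$ → (s3, bbbbbbbbbb, X$)
  read b, top X: go to s3, push ε → (s3, bbbbbbbbb, $)
  read b, top $: go to s3, push X$ → (s3, bbbbbbbb, X$)
  read b, top X: go to s3, push ε → (s3, bbbbbbb, $)
  read b, top $: go to s3, push X$ → (s3, bbbbbb, X$)
  read b, top X: go to s3, push ε → (s3, bbbbb, $)
  read b, top $: go to s3, push X$ → (s3, bbbb, X$)
  read b, top X: go to s3, push ε → (s3, bbb, $)
  read b, top $: go to s3, push X$ → (s3, bb, X$)
  read b, top X: go to s3, push ε → (s3, b, $)
  read b, top $: go to s3, push X$ → (s3, ε, X$)
All input consumed in state s3 with stack X$.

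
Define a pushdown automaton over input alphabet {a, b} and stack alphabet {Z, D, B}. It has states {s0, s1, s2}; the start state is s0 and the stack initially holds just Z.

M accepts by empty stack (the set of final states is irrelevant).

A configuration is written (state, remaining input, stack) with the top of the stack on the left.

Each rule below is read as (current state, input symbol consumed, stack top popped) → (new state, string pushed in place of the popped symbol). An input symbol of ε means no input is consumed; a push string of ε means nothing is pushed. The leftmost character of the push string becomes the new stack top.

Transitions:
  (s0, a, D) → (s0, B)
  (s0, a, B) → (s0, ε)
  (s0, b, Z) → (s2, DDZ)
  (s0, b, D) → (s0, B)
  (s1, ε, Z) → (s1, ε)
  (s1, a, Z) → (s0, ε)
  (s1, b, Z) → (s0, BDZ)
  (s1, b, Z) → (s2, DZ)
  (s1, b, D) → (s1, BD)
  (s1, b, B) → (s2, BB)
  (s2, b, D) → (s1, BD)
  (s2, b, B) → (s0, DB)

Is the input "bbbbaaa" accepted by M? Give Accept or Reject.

No computation consumes all input and empties the stack.

Reject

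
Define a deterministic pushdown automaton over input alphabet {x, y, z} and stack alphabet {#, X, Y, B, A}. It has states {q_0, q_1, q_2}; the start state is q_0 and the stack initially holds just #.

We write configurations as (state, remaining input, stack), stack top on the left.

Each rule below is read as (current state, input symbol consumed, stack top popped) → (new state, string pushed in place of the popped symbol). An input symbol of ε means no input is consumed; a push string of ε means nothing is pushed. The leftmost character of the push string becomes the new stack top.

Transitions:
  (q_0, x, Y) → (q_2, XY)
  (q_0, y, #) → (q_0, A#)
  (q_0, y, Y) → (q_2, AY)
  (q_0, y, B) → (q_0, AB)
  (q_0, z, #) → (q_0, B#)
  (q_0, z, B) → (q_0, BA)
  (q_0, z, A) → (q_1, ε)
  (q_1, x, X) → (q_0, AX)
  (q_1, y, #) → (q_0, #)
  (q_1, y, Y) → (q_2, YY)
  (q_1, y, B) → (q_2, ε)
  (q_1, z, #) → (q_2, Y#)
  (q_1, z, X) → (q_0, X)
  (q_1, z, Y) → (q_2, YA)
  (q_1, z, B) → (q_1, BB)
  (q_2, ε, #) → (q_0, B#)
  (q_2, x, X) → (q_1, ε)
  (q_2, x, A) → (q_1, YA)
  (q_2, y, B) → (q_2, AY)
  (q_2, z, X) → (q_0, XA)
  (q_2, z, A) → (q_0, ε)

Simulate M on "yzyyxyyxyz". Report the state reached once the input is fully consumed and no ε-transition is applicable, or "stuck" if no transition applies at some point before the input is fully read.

(q_0, yzyyxyyxyz, #)
  read y, top #: go to q_0, push A# → (q_0, zyyxyyxyz, A#)
  read z, top A: go to q_1, push ε → (q_1, yyxyyxyz, #)
  read y, top #: go to q_0, push # → (q_0, yxyyxyz, #)
  read y, top #: go to q_0, push A# → (q_0, xyyxyz, A#)
No transition for (q_0, x, top A); M blocks with input xyyxyz remaining.

stuck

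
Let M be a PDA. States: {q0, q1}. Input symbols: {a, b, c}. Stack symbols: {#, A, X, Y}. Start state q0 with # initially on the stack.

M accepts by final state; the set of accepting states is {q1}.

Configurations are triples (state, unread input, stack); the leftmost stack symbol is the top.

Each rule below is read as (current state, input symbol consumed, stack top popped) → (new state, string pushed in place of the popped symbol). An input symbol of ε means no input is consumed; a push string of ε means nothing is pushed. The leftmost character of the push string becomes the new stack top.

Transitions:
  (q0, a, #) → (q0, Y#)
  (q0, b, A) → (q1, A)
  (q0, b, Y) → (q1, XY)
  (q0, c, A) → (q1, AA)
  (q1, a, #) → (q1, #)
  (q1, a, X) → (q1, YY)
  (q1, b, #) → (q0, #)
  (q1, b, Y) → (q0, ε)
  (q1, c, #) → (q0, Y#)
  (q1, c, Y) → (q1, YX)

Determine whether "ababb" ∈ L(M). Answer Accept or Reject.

One accepting computation: (q0, ababb, #) ⊢ (q0, babb, Y#) ⊢ (q1, abb, XY#) ⊢ (q1, bb, YYY#) ⊢ (q0, b, YY#) ⊢ (q1, ε, XYY#)
All input consumed and state q1 ∈ F.

Accept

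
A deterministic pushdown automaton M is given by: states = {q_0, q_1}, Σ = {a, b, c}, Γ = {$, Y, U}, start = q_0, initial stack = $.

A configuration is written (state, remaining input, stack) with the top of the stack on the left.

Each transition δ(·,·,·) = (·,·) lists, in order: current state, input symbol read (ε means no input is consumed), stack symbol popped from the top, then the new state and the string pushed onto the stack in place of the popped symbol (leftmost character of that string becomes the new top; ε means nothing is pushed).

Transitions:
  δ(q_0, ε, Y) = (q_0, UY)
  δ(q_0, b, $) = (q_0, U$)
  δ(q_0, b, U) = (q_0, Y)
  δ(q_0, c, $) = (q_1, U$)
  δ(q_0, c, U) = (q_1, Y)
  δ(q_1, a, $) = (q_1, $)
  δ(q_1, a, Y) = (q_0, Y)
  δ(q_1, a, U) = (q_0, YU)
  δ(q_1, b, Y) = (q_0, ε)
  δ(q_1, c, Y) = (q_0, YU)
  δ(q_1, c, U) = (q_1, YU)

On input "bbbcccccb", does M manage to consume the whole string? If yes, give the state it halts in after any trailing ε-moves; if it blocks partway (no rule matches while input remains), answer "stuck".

(q_0, bbbcccccb, $) ⊢ (q_0, bbcccccb, U$) ⊢ (q_0, bcccccb, Y$) ⊢ (q_0, bcccccb, UY$) ⊢ (q_0, cccccb, YY$) ⊢ (q_0, cccccb, UYY$) ⊢ (q_1, ccccb, YYY$) ⊢ (q_0, cccb, YUYY$) ⊢ (q_0, cccb, UYUYY$) ⊢ (q_1, ccb, YYUYY$) ⊢ (q_0, cb, YUYUYY$) ⊢ (q_0, cb, UYUYUYY$) ⊢ (q_1, b, YYUYUYY$) ⊢ (q_0, ε, YUYUYY$) ⊢ (q_0, ε, UYUYUYY$)
All input consumed; M is in state q_0.

q_0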